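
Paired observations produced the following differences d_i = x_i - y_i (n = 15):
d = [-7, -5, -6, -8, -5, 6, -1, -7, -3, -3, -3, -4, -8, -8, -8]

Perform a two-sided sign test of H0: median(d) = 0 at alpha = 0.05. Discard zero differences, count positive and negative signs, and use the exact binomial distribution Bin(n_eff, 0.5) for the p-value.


Step 1: Discard zero differences. Original n = 15; n_eff = number of nonzero differences = 15.
Nonzero differences (with sign): -7, -5, -6, -8, -5, +6, -1, -7, -3, -3, -3, -4, -8, -8, -8
Step 2: Count signs: positive = 1, negative = 14.
Step 3: Under H0: P(positive) = 0.5, so the number of positives S ~ Bin(15, 0.5).
Step 4: Two-sided exact p-value = sum of Bin(15,0.5) probabilities at or below the observed probability = 0.000977.
Step 5: alpha = 0.05. reject H0.

n_eff = 15, pos = 1, neg = 14, p = 0.000977, reject H0.


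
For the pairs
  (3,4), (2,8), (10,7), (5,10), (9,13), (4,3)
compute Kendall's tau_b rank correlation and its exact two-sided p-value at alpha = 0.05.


Step 1: Enumerate the 15 unordered pairs (i,j) with i<j and classify each by sign(x_j-x_i) * sign(y_j-y_i).
  (1,2):dx=-1,dy=+4->D; (1,3):dx=+7,dy=+3->C; (1,4):dx=+2,dy=+6->C; (1,5):dx=+6,dy=+9->C
  (1,6):dx=+1,dy=-1->D; (2,3):dx=+8,dy=-1->D; (2,4):dx=+3,dy=+2->C; (2,5):dx=+7,dy=+5->C
  (2,6):dx=+2,dy=-5->D; (3,4):dx=-5,dy=+3->D; (3,5):dx=-1,dy=+6->D; (3,6):dx=-6,dy=-4->C
  (4,5):dx=+4,dy=+3->C; (4,6):dx=-1,dy=-7->C; (5,6):dx=-5,dy=-10->C
Step 2: C = 9, D = 6, total pairs = 15.
Step 3: tau = (C - D)/(n(n-1)/2) = (9 - 6)/15 = 0.200000.
Step 4: Exact two-sided p-value (enumerate n! = 720 permutations of y under H0): p = 0.719444.
Step 5: alpha = 0.05. fail to reject H0.

tau_b = 0.2000 (C=9, D=6), p = 0.719444, fail to reject H0.


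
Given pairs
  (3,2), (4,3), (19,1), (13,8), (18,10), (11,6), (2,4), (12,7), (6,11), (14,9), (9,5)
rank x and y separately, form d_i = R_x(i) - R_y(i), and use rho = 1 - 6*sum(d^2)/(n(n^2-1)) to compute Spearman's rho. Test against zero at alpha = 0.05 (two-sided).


Step 1: Rank x and y separately (midranks; no ties here).
rank(x): 3->2, 4->3, 19->11, 13->8, 18->10, 11->6, 2->1, 12->7, 6->4, 14->9, 9->5
rank(y): 2->2, 3->3, 1->1, 8->8, 10->10, 6->6, 4->4, 7->7, 11->11, 9->9, 5->5
Step 2: d_i = R_x(i) - R_y(i); compute d_i^2.
  (2-2)^2=0, (3-3)^2=0, (11-1)^2=100, (8-8)^2=0, (10-10)^2=0, (6-6)^2=0, (1-4)^2=9, (7-7)^2=0, (4-11)^2=49, (9-9)^2=0, (5-5)^2=0
sum(d^2) = 158.
Step 3: rho = 1 - 6*158 / (11*(11^2 - 1)) = 1 - 948/1320 = 0.281818.
Step 4: Under H0, t = rho * sqrt((n-2)/(1-rho^2)) = 0.8812 ~ t(9).
Step 5: Two-sided p-value from the t-distribution with 9 df = 0.401145.
Step 6: alpha = 0.05. fail to reject H0.

rho = 0.2818, p = 0.401145, fail to reject H0 at alpha = 0.05.


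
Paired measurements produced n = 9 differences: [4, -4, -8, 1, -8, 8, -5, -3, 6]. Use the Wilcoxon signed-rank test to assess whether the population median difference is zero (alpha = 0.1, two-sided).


Step 1: Drop any zero differences (none here) and take |d_i|.
|d| = [4, 4, 8, 1, 8, 8, 5, 3, 6]
Step 2: Midrank |d_i| (ties get averaged ranks).
ranks: |4|->3.5, |4|->3.5, |8|->8, |1|->1, |8|->8, |8|->8, |5|->5, |3|->2, |6|->6
Step 3: Attach original signs; sum ranks with positive sign and with negative sign.
W+ = 3.5 + 1 + 8 + 6 = 18.5
W- = 3.5 + 8 + 8 + 5 + 2 = 26.5
(Check: W+ + W- = 45 should equal n(n+1)/2 = 45.)
Step 4: Test statistic W = min(W+, W-) = 18.5.
Step 5: Ties in |d|, so use the tie-corrected normal approximation.
        E[W] = n(n+1)/4 = 9*10/4 = 22.5.
        Tie groups: |d|=4 (t=2), |d|=8 (t=3); sum(t^3 - t) = 30.
        Var[W] = n(n+1)(2n+1)/24 - sum(t^3-t)/48 = 1710/24 - 30/48 = 70.625.
        z = (W - E[W]) / sqrt(Var[W]) = (18.5 - 22.5) / 8.4039 = -0.4760.
        Two-sided p = 2*Phi(z) = 0.634095.
Step 6: alpha = 0.1. fail to reject H0.

W+ = 18.5, W- = 26.5, W = min = 18.5, p = 0.634095, fail to reject H0.


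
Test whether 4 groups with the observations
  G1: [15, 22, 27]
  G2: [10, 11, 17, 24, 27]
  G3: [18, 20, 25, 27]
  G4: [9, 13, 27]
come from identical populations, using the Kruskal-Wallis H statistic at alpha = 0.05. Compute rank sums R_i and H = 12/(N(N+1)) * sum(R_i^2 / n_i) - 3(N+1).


Step 1: Combine all N = 15 observations and assign midranks.
sorted (value, group, rank): (9,G4,1), (10,G2,2), (11,G2,3), (13,G4,4), (15,G1,5), (17,G2,6), (18,G3,7), (20,G3,8), (22,G1,9), (24,G2,10), (25,G3,11), (27,G1,13.5), (27,G2,13.5), (27,G3,13.5), (27,G4,13.5)
Step 2: Sum ranks within each group.
R_1 = 27.5 (n_1 = 3)
R_2 = 34.5 (n_2 = 5)
R_3 = 39.5 (n_3 = 4)
R_4 = 18.5 (n_4 = 3)
Step 3: H = 12/(N(N+1)) * sum(R_i^2/n_i) - 3(N+1)
     = 12/(15*16) * (27.5^2/3 + 34.5^2/5 + 39.5^2/4 + 18.5^2/3) - 3*16
     = 0.050000 * 994.279 - 48
     = 1.713958.
Step 4: Ties present; correction factor C = 1 - 60/(15^3 - 15) = 0.982143. Corrected H = 1.713958 / 0.982143 = 1.745121.
Step 5: Under H0, H ~ chi^2(3); p-value = 0.626949.
Step 6: alpha = 0.05. fail to reject H0.

H = 1.7451, df = 3, p = 0.626949, fail to reject H0.


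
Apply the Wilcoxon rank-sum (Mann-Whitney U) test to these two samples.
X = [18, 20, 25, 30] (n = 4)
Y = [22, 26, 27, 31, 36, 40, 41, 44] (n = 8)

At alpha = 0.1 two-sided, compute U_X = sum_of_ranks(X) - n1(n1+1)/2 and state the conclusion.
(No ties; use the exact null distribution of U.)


Step 1: Combine and sort all 12 observations; assign midranks.
sorted (value, group): (18,X), (20,X), (22,Y), (25,X), (26,Y), (27,Y), (30,X), (31,Y), (36,Y), (40,Y), (41,Y), (44,Y)
ranks: 18->1, 20->2, 22->3, 25->4, 26->5, 27->6, 30->7, 31->8, 36->9, 40->10, 41->11, 44->12
Step 2: Rank sum for X: R1 = 1 + 2 + 4 + 7 = 14.
Step 3: U_X = R1 - n1(n1+1)/2 = 14 - 4*5/2 = 14 - 10 = 4.
       U_Y = n1*n2 - U_X = 32 - 4 = 28.
Step 4: No ties, so the exact null distribution of U (based on enumerating the C(12,4) = 495 equally likely rank assignments) gives the two-sided p-value.
Step 5: p-value = 0.048485; compare to alpha = 0.1. reject H0.

U_X = 4, p = 0.048485, reject H0 at alpha = 0.1.


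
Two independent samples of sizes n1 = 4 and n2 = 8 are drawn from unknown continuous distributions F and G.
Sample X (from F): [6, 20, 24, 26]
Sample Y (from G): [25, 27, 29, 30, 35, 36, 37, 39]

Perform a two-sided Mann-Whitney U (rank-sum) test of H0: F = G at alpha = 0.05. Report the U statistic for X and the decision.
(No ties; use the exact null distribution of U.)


Step 1: Combine and sort all 12 observations; assign midranks.
sorted (value, group): (6,X), (20,X), (24,X), (25,Y), (26,X), (27,Y), (29,Y), (30,Y), (35,Y), (36,Y), (37,Y), (39,Y)
ranks: 6->1, 20->2, 24->3, 25->4, 26->5, 27->6, 29->7, 30->8, 35->9, 36->10, 37->11, 39->12
Step 2: Rank sum for X: R1 = 1 + 2 + 3 + 5 = 11.
Step 3: U_X = R1 - n1(n1+1)/2 = 11 - 4*5/2 = 11 - 10 = 1.
       U_Y = n1*n2 - U_X = 32 - 1 = 31.
Step 4: No ties, so the exact null distribution of U (based on enumerating the C(12,4) = 495 equally likely rank assignments) gives the two-sided p-value.
Step 5: p-value = 0.008081; compare to alpha = 0.05. reject H0.

U_X = 1, p = 0.008081, reject H0 at alpha = 0.05.


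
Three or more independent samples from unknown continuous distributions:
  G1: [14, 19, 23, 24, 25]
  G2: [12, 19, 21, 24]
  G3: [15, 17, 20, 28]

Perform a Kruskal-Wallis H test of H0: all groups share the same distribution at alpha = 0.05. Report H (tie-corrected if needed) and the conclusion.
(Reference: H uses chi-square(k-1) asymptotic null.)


Step 1: Combine all N = 13 observations and assign midranks.
sorted (value, group, rank): (12,G2,1), (14,G1,2), (15,G3,3), (17,G3,4), (19,G1,5.5), (19,G2,5.5), (20,G3,7), (21,G2,8), (23,G1,9), (24,G1,10.5), (24,G2,10.5), (25,G1,12), (28,G3,13)
Step 2: Sum ranks within each group.
R_1 = 39 (n_1 = 5)
R_2 = 25 (n_2 = 4)
R_3 = 27 (n_3 = 4)
Step 3: H = 12/(N(N+1)) * sum(R_i^2/n_i) - 3(N+1)
     = 12/(13*14) * (39^2/5 + 25^2/4 + 27^2/4) - 3*14
     = 0.065934 * 642.7 - 42
     = 0.375824.
Step 4: Ties present; correction factor C = 1 - 12/(13^3 - 13) = 0.994505. Corrected H = 0.375824 / 0.994505 = 0.377901.
Step 5: Under H0, H ~ chi^2(2); p-value = 0.827828.
Step 6: alpha = 0.05. fail to reject H0.

H = 0.3779, df = 2, p = 0.827828, fail to reject H0.


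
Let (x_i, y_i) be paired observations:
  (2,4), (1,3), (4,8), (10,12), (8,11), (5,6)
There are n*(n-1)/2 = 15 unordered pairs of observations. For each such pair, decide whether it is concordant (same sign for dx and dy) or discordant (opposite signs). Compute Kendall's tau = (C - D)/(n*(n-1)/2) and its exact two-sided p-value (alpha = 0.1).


Step 1: Enumerate the 15 unordered pairs (i,j) with i<j and classify each by sign(x_j-x_i) * sign(y_j-y_i).
  (1,2):dx=-1,dy=-1->C; (1,3):dx=+2,dy=+4->C; (1,4):dx=+8,dy=+8->C; (1,5):dx=+6,dy=+7->C
  (1,6):dx=+3,dy=+2->C; (2,3):dx=+3,dy=+5->C; (2,4):dx=+9,dy=+9->C; (2,5):dx=+7,dy=+8->C
  (2,6):dx=+4,dy=+3->C; (3,4):dx=+6,dy=+4->C; (3,5):dx=+4,dy=+3->C; (3,6):dx=+1,dy=-2->D
  (4,5):dx=-2,dy=-1->C; (4,6):dx=-5,dy=-6->C; (5,6):dx=-3,dy=-5->C
Step 2: C = 14, D = 1, total pairs = 15.
Step 3: tau = (C - D)/(n(n-1)/2) = (14 - 1)/15 = 0.866667.
Step 4: Exact two-sided p-value (enumerate n! = 720 permutations of y under H0): p = 0.016667.
Step 5: alpha = 0.1. reject H0.

tau_b = 0.8667 (C=14, D=1), p = 0.016667, reject H0.


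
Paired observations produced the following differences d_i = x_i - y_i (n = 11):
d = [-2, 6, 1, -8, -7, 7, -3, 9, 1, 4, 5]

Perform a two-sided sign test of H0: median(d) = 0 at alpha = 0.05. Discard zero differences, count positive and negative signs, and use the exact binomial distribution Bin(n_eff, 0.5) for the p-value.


Step 1: Discard zero differences. Original n = 11; n_eff = number of nonzero differences = 11.
Nonzero differences (with sign): -2, +6, +1, -8, -7, +7, -3, +9, +1, +4, +5
Step 2: Count signs: positive = 7, negative = 4.
Step 3: Under H0: P(positive) = 0.5, so the number of positives S ~ Bin(11, 0.5).
Step 4: Two-sided exact p-value = sum of Bin(11,0.5) probabilities at or below the observed probability = 0.548828.
Step 5: alpha = 0.05. fail to reject H0.

n_eff = 11, pos = 7, neg = 4, p = 0.548828, fail to reject H0.


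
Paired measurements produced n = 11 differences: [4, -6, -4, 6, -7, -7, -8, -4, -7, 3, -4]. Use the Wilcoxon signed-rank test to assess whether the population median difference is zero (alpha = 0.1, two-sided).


Step 1: Drop any zero differences (none here) and take |d_i|.
|d| = [4, 6, 4, 6, 7, 7, 8, 4, 7, 3, 4]
Step 2: Midrank |d_i| (ties get averaged ranks).
ranks: |4|->3.5, |6|->6.5, |4|->3.5, |6|->6.5, |7|->9, |7|->9, |8|->11, |4|->3.5, |7|->9, |3|->1, |4|->3.5
Step 3: Attach original signs; sum ranks with positive sign and with negative sign.
W+ = 3.5 + 6.5 + 1 = 11
W- = 6.5 + 3.5 + 9 + 9 + 11 + 3.5 + 9 + 3.5 = 55
(Check: W+ + W- = 66 should equal n(n+1)/2 = 66.)
Step 4: Test statistic W = min(W+, W-) = 11.
Step 5: Ties in |d|, so use the tie-corrected normal approximation.
        E[W] = n(n+1)/4 = 11*12/4 = 33.
        Tie groups: |d|=4 (t=4), |d|=6 (t=2), |d|=7 (t=3); sum(t^3 - t) = 90.
        Var[W] = n(n+1)(2n+1)/24 - sum(t^3-t)/48 = 3036/24 - 90/48 = 124.625.
        z = (W - E[W]) / sqrt(Var[W]) = (11 - 33) / 11.1636 = -1.9707.
        Two-sided p = 2*Phi(z) = 0.048758.
Step 6: alpha = 0.1. reject H0.

W+ = 11, W- = 55, W = min = 11, p = 0.048758, reject H0.


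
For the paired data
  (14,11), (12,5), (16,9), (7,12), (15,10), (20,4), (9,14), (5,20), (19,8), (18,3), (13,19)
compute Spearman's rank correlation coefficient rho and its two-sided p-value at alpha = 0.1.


Step 1: Rank x and y separately (midranks; no ties here).
rank(x): 14->6, 12->4, 16->8, 7->2, 15->7, 20->11, 9->3, 5->1, 19->10, 18->9, 13->5
rank(y): 11->7, 5->3, 9->5, 12->8, 10->6, 4->2, 14->9, 20->11, 8->4, 3->1, 19->10
Step 2: d_i = R_x(i) - R_y(i); compute d_i^2.
  (6-7)^2=1, (4-3)^2=1, (8-5)^2=9, (2-8)^2=36, (7-6)^2=1, (11-2)^2=81, (3-9)^2=36, (1-11)^2=100, (10-4)^2=36, (9-1)^2=64, (5-10)^2=25
sum(d^2) = 390.
Step 3: rho = 1 - 6*390 / (11*(11^2 - 1)) = 1 - 2340/1320 = -0.772727.
Step 4: Under H0, t = rho * sqrt((n-2)/(1-rho^2)) = -3.6522 ~ t(9).
Step 5: Two-sided p-value from the t-distribution with 9 df = 0.005299.
Step 6: alpha = 0.1. reject H0.

rho = -0.7727, p = 0.005299, reject H0 at alpha = 0.1.


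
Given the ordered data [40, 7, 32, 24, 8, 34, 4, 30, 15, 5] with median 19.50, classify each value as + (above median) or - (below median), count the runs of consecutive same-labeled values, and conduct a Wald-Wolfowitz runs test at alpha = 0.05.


Step 1: Compute median = 19.50; label A = above, B = below.
Labels in order: ABAABABABB  (n_A = 5, n_B = 5)
Step 2: Count runs R = 8.
Step 3: Under H0 (random ordering), E[R] = 2*n_A*n_B/(n_A+n_B) + 1 = 2*5*5/10 + 1 = 6.0000.
        Var[R] = 2*n_A*n_B*(2*n_A*n_B - n_A - n_B) / ((n_A+n_B)^2 * (n_A+n_B-1)) = 2000/900 = 2.2222.
        SD[R] = 1.4907.
Step 4: Continuity-corrected z = (R - 0.5 - E[R]) / SD[R] = (8 - 0.5 - 6.0000) / 1.4907 = 1.0062.
Step 5: Two-sided p-value via normal approximation = 2*(1 - Phi(|z|)) = 0.314305.
Step 6: alpha = 0.05. fail to reject H0.

R = 8, z = 1.0062, p = 0.314305, fail to reject H0.


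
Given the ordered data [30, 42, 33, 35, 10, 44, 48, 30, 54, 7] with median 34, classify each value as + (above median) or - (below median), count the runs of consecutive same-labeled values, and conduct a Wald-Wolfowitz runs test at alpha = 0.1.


Step 1: Compute median = 34; label A = above, B = below.
Labels in order: BABABAABAB  (n_A = 5, n_B = 5)
Step 2: Count runs R = 9.
Step 3: Under H0 (random ordering), E[R] = 2*n_A*n_B/(n_A+n_B) + 1 = 2*5*5/10 + 1 = 6.0000.
        Var[R] = 2*n_A*n_B*(2*n_A*n_B - n_A - n_B) / ((n_A+n_B)^2 * (n_A+n_B-1)) = 2000/900 = 2.2222.
        SD[R] = 1.4907.
Step 4: Continuity-corrected z = (R - 0.5 - E[R]) / SD[R] = (9 - 0.5 - 6.0000) / 1.4907 = 1.6771.
Step 5: Two-sided p-value via normal approximation = 2*(1 - Phi(|z|)) = 0.093533.
Step 6: alpha = 0.1. reject H0.

R = 9, z = 1.6771, p = 0.093533, reject H0.


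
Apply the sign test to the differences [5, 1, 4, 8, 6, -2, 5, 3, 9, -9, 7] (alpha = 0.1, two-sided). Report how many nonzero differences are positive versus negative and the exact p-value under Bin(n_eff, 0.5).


Step 1: Discard zero differences. Original n = 11; n_eff = number of nonzero differences = 11.
Nonzero differences (with sign): +5, +1, +4, +8, +6, -2, +5, +3, +9, -9, +7
Step 2: Count signs: positive = 9, negative = 2.
Step 3: Under H0: P(positive) = 0.5, so the number of positives S ~ Bin(11, 0.5).
Step 4: Two-sided exact p-value = sum of Bin(11,0.5) probabilities at or below the observed probability = 0.065430.
Step 5: alpha = 0.1. reject H0.

n_eff = 11, pos = 9, neg = 2, p = 0.065430, reject H0.


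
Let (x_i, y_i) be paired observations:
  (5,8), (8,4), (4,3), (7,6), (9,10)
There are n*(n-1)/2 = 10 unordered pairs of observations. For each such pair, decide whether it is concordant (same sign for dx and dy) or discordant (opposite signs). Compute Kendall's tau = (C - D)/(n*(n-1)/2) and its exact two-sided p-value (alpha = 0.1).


Step 1: Enumerate the 10 unordered pairs (i,j) with i<j and classify each by sign(x_j-x_i) * sign(y_j-y_i).
  (1,2):dx=+3,dy=-4->D; (1,3):dx=-1,dy=-5->C; (1,4):dx=+2,dy=-2->D; (1,5):dx=+4,dy=+2->C
  (2,3):dx=-4,dy=-1->C; (2,4):dx=-1,dy=+2->D; (2,5):dx=+1,dy=+6->C; (3,4):dx=+3,dy=+3->C
  (3,5):dx=+5,dy=+7->C; (4,5):dx=+2,dy=+4->C
Step 2: C = 7, D = 3, total pairs = 10.
Step 3: tau = (C - D)/(n(n-1)/2) = (7 - 3)/10 = 0.400000.
Step 4: Exact two-sided p-value (enumerate n! = 120 permutations of y under H0): p = 0.483333.
Step 5: alpha = 0.1. fail to reject H0.

tau_b = 0.4000 (C=7, D=3), p = 0.483333, fail to reject H0.


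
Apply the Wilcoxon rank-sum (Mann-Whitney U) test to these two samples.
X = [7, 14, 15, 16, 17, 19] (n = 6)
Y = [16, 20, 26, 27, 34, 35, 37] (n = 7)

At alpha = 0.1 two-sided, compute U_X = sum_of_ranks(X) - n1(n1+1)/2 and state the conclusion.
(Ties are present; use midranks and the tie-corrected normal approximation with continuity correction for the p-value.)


Step 1: Combine and sort all 13 observations; assign midranks.
sorted (value, group): (7,X), (14,X), (15,X), (16,X), (16,Y), (17,X), (19,X), (20,Y), (26,Y), (27,Y), (34,Y), (35,Y), (37,Y)
ranks: 7->1, 14->2, 15->3, 16->4.5, 16->4.5, 17->6, 19->7, 20->8, 26->9, 27->10, 34->11, 35->12, 37->13
Step 2: Rank sum for X: R1 = 1 + 2 + 3 + 4.5 + 6 + 7 = 23.5.
Step 3: U_X = R1 - n1(n1+1)/2 = 23.5 - 6*7/2 = 23.5 - 21 = 2.5.
       U_Y = n1*n2 - U_X = 42 - 2.5 = 39.5.
Step 4: Ties are present, so use the tie-corrected normal approximation (with continuity correction) for the p-value.
Step 5: p-value = 0.010025; compare to alpha = 0.1. reject H0.

U_X = 2.5, p = 0.010025, reject H0 at alpha = 0.1.


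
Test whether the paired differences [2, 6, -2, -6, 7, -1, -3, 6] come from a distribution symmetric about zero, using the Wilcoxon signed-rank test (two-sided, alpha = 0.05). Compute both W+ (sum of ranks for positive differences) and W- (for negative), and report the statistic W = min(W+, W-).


Step 1: Drop any zero differences (none here) and take |d_i|.
|d| = [2, 6, 2, 6, 7, 1, 3, 6]
Step 2: Midrank |d_i| (ties get averaged ranks).
ranks: |2|->2.5, |6|->6, |2|->2.5, |6|->6, |7|->8, |1|->1, |3|->4, |6|->6
Step 3: Attach original signs; sum ranks with positive sign and with negative sign.
W+ = 2.5 + 6 + 8 + 6 = 22.5
W- = 2.5 + 6 + 1 + 4 = 13.5
(Check: W+ + W- = 36 should equal n(n+1)/2 = 36.)
Step 4: Test statistic W = min(W+, W-) = 13.5.
Step 5: Ties in |d|, so use the tie-corrected normal approximation.
        E[W] = n(n+1)/4 = 8*9/4 = 18.
        Tie groups: |d|=2 (t=2), |d|=6 (t=3); sum(t^3 - t) = 30.
        Var[W] = n(n+1)(2n+1)/24 - sum(t^3-t)/48 = 1224/24 - 30/48 = 50.375.
        z = (W - E[W]) / sqrt(Var[W]) = (13.5 - 18) / 7.0975 = -0.6340.
        Two-sided p = 2*Phi(z) = 0.526066.
Step 6: alpha = 0.05. fail to reject H0.

W+ = 22.5, W- = 13.5, W = min = 13.5, p = 0.526066, fail to reject H0.


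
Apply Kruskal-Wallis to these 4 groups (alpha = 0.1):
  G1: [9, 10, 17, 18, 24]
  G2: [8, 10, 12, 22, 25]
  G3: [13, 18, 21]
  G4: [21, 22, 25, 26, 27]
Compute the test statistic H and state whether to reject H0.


Step 1: Combine all N = 18 observations and assign midranks.
sorted (value, group, rank): (8,G2,1), (9,G1,2), (10,G1,3.5), (10,G2,3.5), (12,G2,5), (13,G3,6), (17,G1,7), (18,G1,8.5), (18,G3,8.5), (21,G3,10.5), (21,G4,10.5), (22,G2,12.5), (22,G4,12.5), (24,G1,14), (25,G2,15.5), (25,G4,15.5), (26,G4,17), (27,G4,18)
Step 2: Sum ranks within each group.
R_1 = 35 (n_1 = 5)
R_2 = 37.5 (n_2 = 5)
R_3 = 25 (n_3 = 3)
R_4 = 73.5 (n_4 = 5)
Step 3: H = 12/(N(N+1)) * sum(R_i^2/n_i) - 3(N+1)
     = 12/(18*19) * (35^2/5 + 37.5^2/5 + 25^2/3 + 73.5^2/5) - 3*19
     = 0.035088 * 1815.03 - 57
     = 6.685380.
Step 4: Ties present; correction factor C = 1 - 30/(18^3 - 18) = 0.994840. Corrected H = 6.685380 / 0.994840 = 6.720055.
Step 5: Under H0, H ~ chi^2(3); p-value = 0.081377.
Step 6: alpha = 0.1. reject H0.

H = 6.7201, df = 3, p = 0.081377, reject H0.


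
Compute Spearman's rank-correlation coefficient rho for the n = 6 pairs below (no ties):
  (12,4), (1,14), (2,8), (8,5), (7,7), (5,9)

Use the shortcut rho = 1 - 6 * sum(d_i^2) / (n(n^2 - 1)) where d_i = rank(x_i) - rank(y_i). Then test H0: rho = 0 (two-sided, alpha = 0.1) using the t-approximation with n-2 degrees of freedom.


Step 1: Rank x and y separately (midranks; no ties here).
rank(x): 12->6, 1->1, 2->2, 8->5, 7->4, 5->3
rank(y): 4->1, 14->6, 8->4, 5->2, 7->3, 9->5
Step 2: d_i = R_x(i) - R_y(i); compute d_i^2.
  (6-1)^2=25, (1-6)^2=25, (2-4)^2=4, (5-2)^2=9, (4-3)^2=1, (3-5)^2=4
sum(d^2) = 68.
Step 3: rho = 1 - 6*68 / (6*(6^2 - 1)) = 1 - 408/210 = -0.942857.
Step 4: Under H0, t = rho * sqrt((n-2)/(1-rho^2)) = -5.6595 ~ t(4).
Step 5: Two-sided p-value from the t-distribution with 4 df = 0.004805.
Step 6: alpha = 0.1. reject H0.

rho = -0.9429, p = 0.004805, reject H0 at alpha = 0.1.


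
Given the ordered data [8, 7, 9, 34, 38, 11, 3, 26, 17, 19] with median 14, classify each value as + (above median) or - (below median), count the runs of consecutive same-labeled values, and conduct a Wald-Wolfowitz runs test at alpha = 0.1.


Step 1: Compute median = 14; label A = above, B = below.
Labels in order: BBBAABBAAA  (n_A = 5, n_B = 5)
Step 2: Count runs R = 4.
Step 3: Under H0 (random ordering), E[R] = 2*n_A*n_B/(n_A+n_B) + 1 = 2*5*5/10 + 1 = 6.0000.
        Var[R] = 2*n_A*n_B*(2*n_A*n_B - n_A - n_B) / ((n_A+n_B)^2 * (n_A+n_B-1)) = 2000/900 = 2.2222.
        SD[R] = 1.4907.
Step 4: Continuity-corrected z = (R + 0.5 - E[R]) / SD[R] = (4 + 0.5 - 6.0000) / 1.4907 = -1.0062.
Step 5: Two-sided p-value via normal approximation = 2*(1 - Phi(|z|)) = 0.314305.
Step 6: alpha = 0.1. fail to reject H0.

R = 4, z = -1.0062, p = 0.314305, fail to reject H0.


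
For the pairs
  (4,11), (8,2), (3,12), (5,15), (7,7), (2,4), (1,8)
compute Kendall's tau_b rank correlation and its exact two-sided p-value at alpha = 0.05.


Step 1: Enumerate the 21 unordered pairs (i,j) with i<j and classify each by sign(x_j-x_i) * sign(y_j-y_i).
  (1,2):dx=+4,dy=-9->D; (1,3):dx=-1,dy=+1->D; (1,4):dx=+1,dy=+4->C; (1,5):dx=+3,dy=-4->D
  (1,6):dx=-2,dy=-7->C; (1,7):dx=-3,dy=-3->C; (2,3):dx=-5,dy=+10->D; (2,4):dx=-3,dy=+13->D
  (2,5):dx=-1,dy=+5->D; (2,6):dx=-6,dy=+2->D; (2,7):dx=-7,dy=+6->D; (3,4):dx=+2,dy=+3->C
  (3,5):dx=+4,dy=-5->D; (3,6):dx=-1,dy=-8->C; (3,7):dx=-2,dy=-4->C; (4,5):dx=+2,dy=-8->D
  (4,6):dx=-3,dy=-11->C; (4,7):dx=-4,dy=-7->C; (5,6):dx=-5,dy=-3->C; (5,7):dx=-6,dy=+1->D
  (6,7):dx=-1,dy=+4->D
Step 2: C = 9, D = 12, total pairs = 21.
Step 3: tau = (C - D)/(n(n-1)/2) = (9 - 12)/21 = -0.142857.
Step 4: Exact two-sided p-value (enumerate n! = 5040 permutations of y under H0): p = 0.772619.
Step 5: alpha = 0.05. fail to reject H0.

tau_b = -0.1429 (C=9, D=12), p = 0.772619, fail to reject H0.


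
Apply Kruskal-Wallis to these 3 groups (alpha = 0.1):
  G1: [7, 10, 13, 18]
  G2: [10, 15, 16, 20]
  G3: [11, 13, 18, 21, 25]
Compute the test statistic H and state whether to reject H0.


Step 1: Combine all N = 13 observations and assign midranks.
sorted (value, group, rank): (7,G1,1), (10,G1,2.5), (10,G2,2.5), (11,G3,4), (13,G1,5.5), (13,G3,5.5), (15,G2,7), (16,G2,8), (18,G1,9.5), (18,G3,9.5), (20,G2,11), (21,G3,12), (25,G3,13)
Step 2: Sum ranks within each group.
R_1 = 18.5 (n_1 = 4)
R_2 = 28.5 (n_2 = 4)
R_3 = 44 (n_3 = 5)
Step 3: H = 12/(N(N+1)) * sum(R_i^2/n_i) - 3(N+1)
     = 12/(13*14) * (18.5^2/4 + 28.5^2/4 + 44^2/5) - 3*14
     = 0.065934 * 675.825 - 42
     = 2.559890.
Step 4: Ties present; correction factor C = 1 - 18/(13^3 - 13) = 0.991758. Corrected H = 2.559890 / 0.991758 = 2.581163.
Step 5: Under H0, H ~ chi^2(2); p-value = 0.275111.
Step 6: alpha = 0.1. fail to reject H0.

H = 2.5812, df = 2, p = 0.275111, fail to reject H0.


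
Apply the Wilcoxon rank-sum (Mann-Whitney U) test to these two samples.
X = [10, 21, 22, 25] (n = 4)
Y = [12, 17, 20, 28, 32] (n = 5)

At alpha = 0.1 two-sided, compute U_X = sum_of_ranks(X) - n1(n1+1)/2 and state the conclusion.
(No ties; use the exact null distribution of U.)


Step 1: Combine and sort all 9 observations; assign midranks.
sorted (value, group): (10,X), (12,Y), (17,Y), (20,Y), (21,X), (22,X), (25,X), (28,Y), (32,Y)
ranks: 10->1, 12->2, 17->3, 20->4, 21->5, 22->6, 25->7, 28->8, 32->9
Step 2: Rank sum for X: R1 = 1 + 5 + 6 + 7 = 19.
Step 3: U_X = R1 - n1(n1+1)/2 = 19 - 4*5/2 = 19 - 10 = 9.
       U_Y = n1*n2 - U_X = 20 - 9 = 11.
Step 4: No ties, so the exact null distribution of U (based on enumerating the C(9,4) = 126 equally likely rank assignments) gives the two-sided p-value.
Step 5: p-value = 0.904762; compare to alpha = 0.1. fail to reject H0.

U_X = 9, p = 0.904762, fail to reject H0 at alpha = 0.1.


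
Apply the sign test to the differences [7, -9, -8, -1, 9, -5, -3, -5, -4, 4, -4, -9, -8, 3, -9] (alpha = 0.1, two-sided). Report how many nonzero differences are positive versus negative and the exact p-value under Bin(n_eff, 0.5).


Step 1: Discard zero differences. Original n = 15; n_eff = number of nonzero differences = 15.
Nonzero differences (with sign): +7, -9, -8, -1, +9, -5, -3, -5, -4, +4, -4, -9, -8, +3, -9
Step 2: Count signs: positive = 4, negative = 11.
Step 3: Under H0: P(positive) = 0.5, so the number of positives S ~ Bin(15, 0.5).
Step 4: Two-sided exact p-value = sum of Bin(15,0.5) probabilities at or below the observed probability = 0.118469.
Step 5: alpha = 0.1. fail to reject H0.

n_eff = 15, pos = 4, neg = 11, p = 0.118469, fail to reject H0.


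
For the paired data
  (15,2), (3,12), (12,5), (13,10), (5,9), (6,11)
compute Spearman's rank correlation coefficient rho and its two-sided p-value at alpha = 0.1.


Step 1: Rank x and y separately (midranks; no ties here).
rank(x): 15->6, 3->1, 12->4, 13->5, 5->2, 6->3
rank(y): 2->1, 12->6, 5->2, 10->4, 9->3, 11->5
Step 2: d_i = R_x(i) - R_y(i); compute d_i^2.
  (6-1)^2=25, (1-6)^2=25, (4-2)^2=4, (5-4)^2=1, (2-3)^2=1, (3-5)^2=4
sum(d^2) = 60.
Step 3: rho = 1 - 6*60 / (6*(6^2 - 1)) = 1 - 360/210 = -0.714286.
Step 4: Under H0, t = rho * sqrt((n-2)/(1-rho^2)) = -2.0412 ~ t(4).
Step 5: Two-sided p-value from the t-distribution with 4 df = 0.110787.
Step 6: alpha = 0.1. fail to reject H0.

rho = -0.7143, p = 0.110787, fail to reject H0 at alpha = 0.1.


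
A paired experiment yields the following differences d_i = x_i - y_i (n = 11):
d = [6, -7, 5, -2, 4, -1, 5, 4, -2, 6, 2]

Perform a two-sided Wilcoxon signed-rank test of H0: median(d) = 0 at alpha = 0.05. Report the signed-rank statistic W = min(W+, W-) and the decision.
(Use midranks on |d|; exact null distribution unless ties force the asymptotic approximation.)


Step 1: Drop any zero differences (none here) and take |d_i|.
|d| = [6, 7, 5, 2, 4, 1, 5, 4, 2, 6, 2]
Step 2: Midrank |d_i| (ties get averaged ranks).
ranks: |6|->9.5, |7|->11, |5|->7.5, |2|->3, |4|->5.5, |1|->1, |5|->7.5, |4|->5.5, |2|->3, |6|->9.5, |2|->3
Step 3: Attach original signs; sum ranks with positive sign and with negative sign.
W+ = 9.5 + 7.5 + 5.5 + 7.5 + 5.5 + 9.5 + 3 = 48
W- = 11 + 3 + 1 + 3 = 18
(Check: W+ + W- = 66 should equal n(n+1)/2 = 66.)
Step 4: Test statistic W = min(W+, W-) = 18.
Step 5: Ties in |d|, so use the tie-corrected normal approximation.
        E[W] = n(n+1)/4 = 11*12/4 = 33.
        Tie groups: |d|=2 (t=3), |d|=4 (t=2), |d|=5 (t=2), |d|=6 (t=2); sum(t^3 - t) = 42.
        Var[W] = n(n+1)(2n+1)/24 - sum(t^3-t)/48 = 3036/24 - 42/48 = 125.625.
        z = (W - E[W]) / sqrt(Var[W]) = (18 - 33) / 11.2083 = -1.3383.
        Two-sided p = 2*Phi(z) = 0.180799.
Step 6: alpha = 0.05. fail to reject H0.

W+ = 48, W- = 18, W = min = 18, p = 0.180799, fail to reject H0.


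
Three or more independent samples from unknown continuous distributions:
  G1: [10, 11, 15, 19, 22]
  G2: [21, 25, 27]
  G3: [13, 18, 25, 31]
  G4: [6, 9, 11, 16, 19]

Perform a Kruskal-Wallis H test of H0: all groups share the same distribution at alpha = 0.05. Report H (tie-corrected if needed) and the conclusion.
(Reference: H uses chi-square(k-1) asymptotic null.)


Step 1: Combine all N = 17 observations and assign midranks.
sorted (value, group, rank): (6,G4,1), (9,G4,2), (10,G1,3), (11,G1,4.5), (11,G4,4.5), (13,G3,6), (15,G1,7), (16,G4,8), (18,G3,9), (19,G1,10.5), (19,G4,10.5), (21,G2,12), (22,G1,13), (25,G2,14.5), (25,G3,14.5), (27,G2,16), (31,G3,17)
Step 2: Sum ranks within each group.
R_1 = 38 (n_1 = 5)
R_2 = 42.5 (n_2 = 3)
R_3 = 46.5 (n_3 = 4)
R_4 = 26 (n_4 = 5)
Step 3: H = 12/(N(N+1)) * sum(R_i^2/n_i) - 3(N+1)
     = 12/(17*18) * (38^2/5 + 42.5^2/3 + 46.5^2/4 + 26^2/5) - 3*18
     = 0.039216 * 1566.65 - 54
     = 7.437092.
Step 4: Ties present; correction factor C = 1 - 18/(17^3 - 17) = 0.996324. Corrected H = 7.437092 / 0.996324 = 7.464535.
Step 5: Under H0, H ~ chi^2(3); p-value = 0.058477.
Step 6: alpha = 0.05. fail to reject H0.

H = 7.4645, df = 3, p = 0.058477, fail to reject H0.


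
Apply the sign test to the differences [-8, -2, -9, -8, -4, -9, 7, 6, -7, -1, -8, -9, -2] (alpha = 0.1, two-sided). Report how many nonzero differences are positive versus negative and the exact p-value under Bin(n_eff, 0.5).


Step 1: Discard zero differences. Original n = 13; n_eff = number of nonzero differences = 13.
Nonzero differences (with sign): -8, -2, -9, -8, -4, -9, +7, +6, -7, -1, -8, -9, -2
Step 2: Count signs: positive = 2, negative = 11.
Step 3: Under H0: P(positive) = 0.5, so the number of positives S ~ Bin(13, 0.5).
Step 4: Two-sided exact p-value = sum of Bin(13,0.5) probabilities at or below the observed probability = 0.022461.
Step 5: alpha = 0.1. reject H0.

n_eff = 13, pos = 2, neg = 11, p = 0.022461, reject H0.


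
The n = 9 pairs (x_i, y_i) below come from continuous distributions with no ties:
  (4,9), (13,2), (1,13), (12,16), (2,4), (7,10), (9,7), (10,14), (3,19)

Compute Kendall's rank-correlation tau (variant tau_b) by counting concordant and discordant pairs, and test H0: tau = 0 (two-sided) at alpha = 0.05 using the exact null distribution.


Step 1: Enumerate the 36 unordered pairs (i,j) with i<j and classify each by sign(x_j-x_i) * sign(y_j-y_i).
  (1,2):dx=+9,dy=-7->D; (1,3):dx=-3,dy=+4->D; (1,4):dx=+8,dy=+7->C; (1,5):dx=-2,dy=-5->C
  (1,6):dx=+3,dy=+1->C; (1,7):dx=+5,dy=-2->D; (1,8):dx=+6,dy=+5->C; (1,9):dx=-1,dy=+10->D
  (2,3):dx=-12,dy=+11->D; (2,4):dx=-1,dy=+14->D; (2,5):dx=-11,dy=+2->D; (2,6):dx=-6,dy=+8->D
  (2,7):dx=-4,dy=+5->D; (2,8):dx=-3,dy=+12->D; (2,9):dx=-10,dy=+17->D; (3,4):dx=+11,dy=+3->C
  (3,5):dx=+1,dy=-9->D; (3,6):dx=+6,dy=-3->D; (3,7):dx=+8,dy=-6->D; (3,8):dx=+9,dy=+1->C
  (3,9):dx=+2,dy=+6->C; (4,5):dx=-10,dy=-12->C; (4,6):dx=-5,dy=-6->C; (4,7):dx=-3,dy=-9->C
  (4,8):dx=-2,dy=-2->C; (4,9):dx=-9,dy=+3->D; (5,6):dx=+5,dy=+6->C; (5,7):dx=+7,dy=+3->C
  (5,8):dx=+8,dy=+10->C; (5,9):dx=+1,dy=+15->C; (6,7):dx=+2,dy=-3->D; (6,8):dx=+3,dy=+4->C
  (6,9):dx=-4,dy=+9->D; (7,8):dx=+1,dy=+7->C; (7,9):dx=-6,dy=+12->D; (8,9):dx=-7,dy=+5->D
Step 2: C = 17, D = 19, total pairs = 36.
Step 3: tau = (C - D)/(n(n-1)/2) = (17 - 19)/36 = -0.055556.
Step 4: Exact two-sided p-value (enumerate n! = 362880 permutations of y under H0): p = 0.919455.
Step 5: alpha = 0.05. fail to reject H0.

tau_b = -0.0556 (C=17, D=19), p = 0.919455, fail to reject H0.


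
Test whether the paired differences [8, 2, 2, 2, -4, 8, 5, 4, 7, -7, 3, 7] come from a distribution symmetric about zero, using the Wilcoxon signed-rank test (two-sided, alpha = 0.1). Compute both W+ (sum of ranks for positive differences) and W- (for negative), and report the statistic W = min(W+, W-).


Step 1: Drop any zero differences (none here) and take |d_i|.
|d| = [8, 2, 2, 2, 4, 8, 5, 4, 7, 7, 3, 7]
Step 2: Midrank |d_i| (ties get averaged ranks).
ranks: |8|->11.5, |2|->2, |2|->2, |2|->2, |4|->5.5, |8|->11.5, |5|->7, |4|->5.5, |7|->9, |7|->9, |3|->4, |7|->9
Step 3: Attach original signs; sum ranks with positive sign and with negative sign.
W+ = 11.5 + 2 + 2 + 2 + 11.5 + 7 + 5.5 + 9 + 4 + 9 = 63.5
W- = 5.5 + 9 = 14.5
(Check: W+ + W- = 78 should equal n(n+1)/2 = 78.)
Step 4: Test statistic W = min(W+, W-) = 14.5.
Step 5: Ties in |d|, so use the tie-corrected normal approximation.
        E[W] = n(n+1)/4 = 12*13/4 = 39.
        Tie groups: |d|=2 (t=3), |d|=4 (t=2), |d|=7 (t=3), |d|=8 (t=2); sum(t^3 - t) = 60.
        Var[W] = n(n+1)(2n+1)/24 - sum(t^3-t)/48 = 3900/24 - 60/48 = 161.25.
        z = (W - E[W]) / sqrt(Var[W]) = (14.5 - 39) / 12.6984 = -1.9294.
        Two-sided p = 2*Phi(z) = 0.053685.
Step 6: alpha = 0.1. reject H0.

W+ = 63.5, W- = 14.5, W = min = 14.5, p = 0.053685, reject H0.


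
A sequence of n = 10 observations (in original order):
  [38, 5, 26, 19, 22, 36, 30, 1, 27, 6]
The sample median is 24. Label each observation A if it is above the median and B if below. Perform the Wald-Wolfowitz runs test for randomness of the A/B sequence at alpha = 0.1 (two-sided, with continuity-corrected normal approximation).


Step 1: Compute median = 24; label A = above, B = below.
Labels in order: ABABBAABAB  (n_A = 5, n_B = 5)
Step 2: Count runs R = 8.
Step 3: Under H0 (random ordering), E[R] = 2*n_A*n_B/(n_A+n_B) + 1 = 2*5*5/10 + 1 = 6.0000.
        Var[R] = 2*n_A*n_B*(2*n_A*n_B - n_A - n_B) / ((n_A+n_B)^2 * (n_A+n_B-1)) = 2000/900 = 2.2222.
        SD[R] = 1.4907.
Step 4: Continuity-corrected z = (R - 0.5 - E[R]) / SD[R] = (8 - 0.5 - 6.0000) / 1.4907 = 1.0062.
Step 5: Two-sided p-value via normal approximation = 2*(1 - Phi(|z|)) = 0.314305.
Step 6: alpha = 0.1. fail to reject H0.

R = 8, z = 1.0062, p = 0.314305, fail to reject H0.


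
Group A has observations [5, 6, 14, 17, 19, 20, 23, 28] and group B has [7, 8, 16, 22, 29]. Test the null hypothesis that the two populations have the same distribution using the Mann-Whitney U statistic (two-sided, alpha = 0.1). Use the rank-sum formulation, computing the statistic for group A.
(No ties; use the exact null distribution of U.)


Step 1: Combine and sort all 13 observations; assign midranks.
sorted (value, group): (5,X), (6,X), (7,Y), (8,Y), (14,X), (16,Y), (17,X), (19,X), (20,X), (22,Y), (23,X), (28,X), (29,Y)
ranks: 5->1, 6->2, 7->3, 8->4, 14->5, 16->6, 17->7, 19->8, 20->9, 22->10, 23->11, 28->12, 29->13
Step 2: Rank sum for X: R1 = 1 + 2 + 5 + 7 + 8 + 9 + 11 + 12 = 55.
Step 3: U_X = R1 - n1(n1+1)/2 = 55 - 8*9/2 = 55 - 36 = 19.
       U_Y = n1*n2 - U_X = 40 - 19 = 21.
Step 4: No ties, so the exact null distribution of U (based on enumerating the C(13,8) = 1287 equally likely rank assignments) gives the two-sided p-value.
Step 5: p-value = 0.943279; compare to alpha = 0.1. fail to reject H0.

U_X = 19, p = 0.943279, fail to reject H0 at alpha = 0.1.


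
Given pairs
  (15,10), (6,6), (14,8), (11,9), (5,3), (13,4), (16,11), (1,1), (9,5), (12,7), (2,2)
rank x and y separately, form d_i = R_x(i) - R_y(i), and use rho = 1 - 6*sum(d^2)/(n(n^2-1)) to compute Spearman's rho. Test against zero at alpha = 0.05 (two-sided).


Step 1: Rank x and y separately (midranks; no ties here).
rank(x): 15->10, 6->4, 14->9, 11->6, 5->3, 13->8, 16->11, 1->1, 9->5, 12->7, 2->2
rank(y): 10->10, 6->6, 8->8, 9->9, 3->3, 4->4, 11->11, 1->1, 5->5, 7->7, 2->2
Step 2: d_i = R_x(i) - R_y(i); compute d_i^2.
  (10-10)^2=0, (4-6)^2=4, (9-8)^2=1, (6-9)^2=9, (3-3)^2=0, (8-4)^2=16, (11-11)^2=0, (1-1)^2=0, (5-5)^2=0, (7-7)^2=0, (2-2)^2=0
sum(d^2) = 30.
Step 3: rho = 1 - 6*30 / (11*(11^2 - 1)) = 1 - 180/1320 = 0.863636.
Step 4: Under H0, t = rho * sqrt((n-2)/(1-rho^2)) = 5.1395 ~ t(9).
Step 5: Two-sided p-value from the t-distribution with 9 df = 0.000612.
Step 6: alpha = 0.05. reject H0.

rho = 0.8636, p = 0.000612, reject H0 at alpha = 0.05.


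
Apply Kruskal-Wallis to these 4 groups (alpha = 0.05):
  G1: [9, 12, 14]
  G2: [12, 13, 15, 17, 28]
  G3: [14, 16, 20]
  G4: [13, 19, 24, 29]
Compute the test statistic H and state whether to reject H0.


Step 1: Combine all N = 15 observations and assign midranks.
sorted (value, group, rank): (9,G1,1), (12,G1,2.5), (12,G2,2.5), (13,G2,4.5), (13,G4,4.5), (14,G1,6.5), (14,G3,6.5), (15,G2,8), (16,G3,9), (17,G2,10), (19,G4,11), (20,G3,12), (24,G4,13), (28,G2,14), (29,G4,15)
Step 2: Sum ranks within each group.
R_1 = 10 (n_1 = 3)
R_2 = 39 (n_2 = 5)
R_3 = 27.5 (n_3 = 3)
R_4 = 43.5 (n_4 = 4)
Step 3: H = 12/(N(N+1)) * sum(R_i^2/n_i) - 3(N+1)
     = 12/(15*16) * (10^2/3 + 39^2/5 + 27.5^2/3 + 43.5^2/4) - 3*16
     = 0.050000 * 1062.68 - 48
     = 5.133958.
Step 4: Ties present; correction factor C = 1 - 18/(15^3 - 15) = 0.994643. Corrected H = 5.133958 / 0.994643 = 5.161610.
Step 5: Under H0, H ~ chi^2(3); p-value = 0.160339.
Step 6: alpha = 0.05. fail to reject H0.

H = 5.1616, df = 3, p = 0.160339, fail to reject H0.


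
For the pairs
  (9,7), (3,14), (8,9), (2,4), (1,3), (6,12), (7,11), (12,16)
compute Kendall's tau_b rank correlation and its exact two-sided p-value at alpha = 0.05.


Step 1: Enumerate the 28 unordered pairs (i,j) with i<j and classify each by sign(x_j-x_i) * sign(y_j-y_i).
  (1,2):dx=-6,dy=+7->D; (1,3):dx=-1,dy=+2->D; (1,4):dx=-7,dy=-3->C; (1,5):dx=-8,dy=-4->C
  (1,6):dx=-3,dy=+5->D; (1,7):dx=-2,dy=+4->D; (1,8):dx=+3,dy=+9->C; (2,3):dx=+5,dy=-5->D
  (2,4):dx=-1,dy=-10->C; (2,5):dx=-2,dy=-11->C; (2,6):dx=+3,dy=-2->D; (2,7):dx=+4,dy=-3->D
  (2,8):dx=+9,dy=+2->C; (3,4):dx=-6,dy=-5->C; (3,5):dx=-7,dy=-6->C; (3,6):dx=-2,dy=+3->D
  (3,7):dx=-1,dy=+2->D; (3,8):dx=+4,dy=+7->C; (4,5):dx=-1,dy=-1->C; (4,6):dx=+4,dy=+8->C
  (4,7):dx=+5,dy=+7->C; (4,8):dx=+10,dy=+12->C; (5,6):dx=+5,dy=+9->C; (5,7):dx=+6,dy=+8->C
  (5,8):dx=+11,dy=+13->C; (6,7):dx=+1,dy=-1->D; (6,8):dx=+6,dy=+4->C; (7,8):dx=+5,dy=+5->C
Step 2: C = 18, D = 10, total pairs = 28.
Step 3: tau = (C - D)/(n(n-1)/2) = (18 - 10)/28 = 0.285714.
Step 4: Exact two-sided p-value (enumerate n! = 40320 permutations of y under H0): p = 0.398760.
Step 5: alpha = 0.05. fail to reject H0.

tau_b = 0.2857 (C=18, D=10), p = 0.398760, fail to reject H0.


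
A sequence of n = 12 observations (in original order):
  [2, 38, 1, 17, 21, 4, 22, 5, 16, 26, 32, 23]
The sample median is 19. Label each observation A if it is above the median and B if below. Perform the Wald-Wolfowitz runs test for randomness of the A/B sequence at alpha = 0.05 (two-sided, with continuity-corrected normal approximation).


Step 1: Compute median = 19; label A = above, B = below.
Labels in order: BABBABABBAAA  (n_A = 6, n_B = 6)
Step 2: Count runs R = 8.
Step 3: Under H0 (random ordering), E[R] = 2*n_A*n_B/(n_A+n_B) + 1 = 2*6*6/12 + 1 = 7.0000.
        Var[R] = 2*n_A*n_B*(2*n_A*n_B - n_A - n_B) / ((n_A+n_B)^2 * (n_A+n_B-1)) = 4320/1584 = 2.7273.
        SD[R] = 1.6514.
Step 4: Continuity-corrected z = (R - 0.5 - E[R]) / SD[R] = (8 - 0.5 - 7.0000) / 1.6514 = 0.3028.
Step 5: Two-sided p-value via normal approximation = 2*(1 - Phi(|z|)) = 0.762069.
Step 6: alpha = 0.05. fail to reject H0.

R = 8, z = 0.3028, p = 0.762069, fail to reject H0.


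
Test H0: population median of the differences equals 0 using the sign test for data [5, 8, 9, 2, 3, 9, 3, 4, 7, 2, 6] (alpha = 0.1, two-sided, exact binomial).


Step 1: Discard zero differences. Original n = 11; n_eff = number of nonzero differences = 11.
Nonzero differences (with sign): +5, +8, +9, +2, +3, +9, +3, +4, +7, +2, +6
Step 2: Count signs: positive = 11, negative = 0.
Step 3: Under H0: P(positive) = 0.5, so the number of positives S ~ Bin(11, 0.5).
Step 4: Two-sided exact p-value = sum of Bin(11,0.5) probabilities at or below the observed probability = 0.000977.
Step 5: alpha = 0.1. reject H0.

n_eff = 11, pos = 11, neg = 0, p = 0.000977, reject H0.


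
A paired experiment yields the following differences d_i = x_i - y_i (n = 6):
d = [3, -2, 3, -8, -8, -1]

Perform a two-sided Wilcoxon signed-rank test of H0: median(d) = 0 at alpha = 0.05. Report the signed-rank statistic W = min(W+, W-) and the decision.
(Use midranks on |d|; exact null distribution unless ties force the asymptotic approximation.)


Step 1: Drop any zero differences (none here) and take |d_i|.
|d| = [3, 2, 3, 8, 8, 1]
Step 2: Midrank |d_i| (ties get averaged ranks).
ranks: |3|->3.5, |2|->2, |3|->3.5, |8|->5.5, |8|->5.5, |1|->1
Step 3: Attach original signs; sum ranks with positive sign and with negative sign.
W+ = 3.5 + 3.5 = 7
W- = 2 + 5.5 + 5.5 + 1 = 14
(Check: W+ + W- = 21 should equal n(n+1)/2 = 21.)
Step 4: Test statistic W = min(W+, W-) = 7.
Step 5: Ties in |d|, so use the tie-corrected normal approximation.
        E[W] = n(n+1)/4 = 6*7/4 = 10.5.
        Tie groups: |d|=3 (t=2), |d|=8 (t=2); sum(t^3 - t) = 12.
        Var[W] = n(n+1)(2n+1)/24 - sum(t^3-t)/48 = 546/24 - 12/48 = 22.5.
        z = (W - E[W]) / sqrt(Var[W]) = (7 - 10.5) / 4.7434 = -0.7379.
        Two-sided p = 2*Phi(z) = 0.460597.
Step 6: alpha = 0.05. fail to reject H0.

W+ = 7, W- = 14, W = min = 7, p = 0.460597, fail to reject H0.


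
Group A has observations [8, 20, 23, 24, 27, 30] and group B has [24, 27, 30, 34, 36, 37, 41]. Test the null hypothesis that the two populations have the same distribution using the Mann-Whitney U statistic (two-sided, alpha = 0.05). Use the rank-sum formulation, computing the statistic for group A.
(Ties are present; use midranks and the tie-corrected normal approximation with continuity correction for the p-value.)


Step 1: Combine and sort all 13 observations; assign midranks.
sorted (value, group): (8,X), (20,X), (23,X), (24,X), (24,Y), (27,X), (27,Y), (30,X), (30,Y), (34,Y), (36,Y), (37,Y), (41,Y)
ranks: 8->1, 20->2, 23->3, 24->4.5, 24->4.5, 27->6.5, 27->6.5, 30->8.5, 30->8.5, 34->10, 36->11, 37->12, 41->13
Step 2: Rank sum for X: R1 = 1 + 2 + 3 + 4.5 + 6.5 + 8.5 = 25.5.
Step 3: U_X = R1 - n1(n1+1)/2 = 25.5 - 6*7/2 = 25.5 - 21 = 4.5.
       U_Y = n1*n2 - U_X = 42 - 4.5 = 37.5.
Step 4: Ties are present, so use the tie-corrected normal approximation (with continuity correction) for the p-value.
Step 5: p-value = 0.021722; compare to alpha = 0.05. reject H0.

U_X = 4.5, p = 0.021722, reject H0 at alpha = 0.05.
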